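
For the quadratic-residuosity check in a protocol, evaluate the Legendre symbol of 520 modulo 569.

Factor out 2: 520 = 2^3·65. Since 569 ≡ 1 (mod 8), (2/569) = +1, and (2/569)^3 = +1. Now have (65/569).
65 ≡ 1 (mod 4), so quadratic reciprocity gives (65/569) = (569/65). Reduce: 569 ≡ 49 (mod 65). Now have (49/65).
49 ≡ 1 (mod 4), so quadratic reciprocity gives (49/65) = (65/49). Reduce: 65 ≡ 16 (mod 49). Now have (16/49).
Factor out 2: 16 = 2^4. Since 49 ≡ 1 (mod 8), (2/49) = +1, and (2/49)^4 = +1. Now have (1/49).
(1/49) = 1. Collecting the sign factors: 1.

1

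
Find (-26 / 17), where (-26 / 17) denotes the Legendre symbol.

1

(-26 / 17)
  = (26 / 17)    [17 ≡ 1 mod 4 ⇒ (-1 / 17) = +1]
  = (9 / 17)    [26 ≡ 9 mod 17]
  = (17 / 9)    [QR: 9 ≡ 1 mod 4, sign kept]
  = (8 / 9)    [17 ≡ 8 mod 9]
  = (1 / 9)    [9 ≡ 1 mod 8 ⇒ (2 / 9)^3 = +1]
  = 1    [(1 / 9) = 1]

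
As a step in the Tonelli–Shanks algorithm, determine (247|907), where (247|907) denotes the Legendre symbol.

Both 247 ≡ 3 and 907 ≡ 3 (mod 4), so reciprocity gives (247|907) = -(907|247). Reduce: 907 ≡ 166 (mod 247). Now have -(166|247).
Factor out 2: 166 = 2·83. Since 247 ≡ 7 (mod 8), (2|247) = +1. Now have -(83|247).
Both 83 ≡ 3 and 247 ≡ 3 (mod 4), so reciprocity gives (83|247) = -(247|83). Reduce: 247 ≡ 81 (mod 83). Now have (81|83).
81 ≡ 1 (mod 4), so quadratic reciprocity gives (81|83) = (83|81). Reduce: 83 ≡ 2 (mod 81). Now have (2|81).
Factor out 2: 2 = 2. Since 81 ≡ 1 (mod 8), (2|81) = +1. Now have (1|81).
(1|81) = 1. Collecting the sign factors: 1.

1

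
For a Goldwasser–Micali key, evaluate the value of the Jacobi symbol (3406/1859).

(3406/1859)
  = (1547/1859)    [3406 ≡ 1547 mod 1859]
  = -(1859/1547)    [QR: both ≡ 3 mod 4, sign flips]
  = -(312/1547)    [1859 ≡ 312 mod 1547]
  = (39/1547)    [1547 ≡ 3 mod 8 ⇒ (2/1547)^3 = -1]
  = -(1547/39)    [QR: both ≡ 3 mod 4, sign flips]
  = -(26/39)    [1547 ≡ 26 mod 39]
  = -(13/39)    [39 ≡ 7 mod 8 ⇒ (2/39) = +1]
  = -(39/13)    [QR: 13 ≡ 1 mod 4, sign kept]
  = -(0/13)    [39 ≡ 0 mod 13]
  = 0    [numerator 0, gcd > 1]

0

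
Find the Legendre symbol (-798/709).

Reduce the numerator: -798 ≡ 620 (mod 709), so (-798/709) = (620/709).
Factor out 2: 620 = 2^2·155. Since 709 ≡ 5 (mod 8), (2/709) = -1, and (2/709)^2 = +1. Now have (155/709).
709 ≡ 1 (mod 4), so quadratic reciprocity gives (155/709) = (709/155). Reduce: 709 ≡ 89 (mod 155). Now have (89/155).
89 ≡ 1 (mod 4), so quadratic reciprocity gives (89/155) = (155/89). Reduce: 155 ≡ 66 (mod 89). Now have (66/89).
Factor out 2: 66 = 2·33. Since 89 ≡ 1 (mod 8), (2/89) = +1. Now have (33/89).
33 ≡ 1 (mod 4), so quadratic reciprocity gives (33/89) = (89/33). Reduce: 89 ≡ 23 (mod 33). Now have (23/33).
33 ≡ 1 (mod 4), so quadratic reciprocity gives (23/33) = (33/23). Reduce: 33 ≡ 10 (mod 23). Now have (10/23).
Factor out 2: 10 = 2·5. Since 23 ≡ 7 (mod 8), (2/23) = +1. Now have (5/23).
5 ≡ 1 (mod 4), so quadratic reciprocity gives (5/23) = (23/5). Reduce: 23 ≡ 3 (mod 5). Now have (3/5).
5 ≡ 1 (mod 4), so quadratic reciprocity gives (3/5) = (5/3). Reduce: 5 ≡ 2 (mod 3). Now have (2/3).
Factor out 2: 2 = 2. Since 3 ≡ 3 (mod 8), (2/3) = -1. Now have -(1/3).
(1/3) = 1. Collecting the sign factors: -1.

-1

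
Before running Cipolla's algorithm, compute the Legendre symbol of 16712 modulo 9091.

-1

Reduce the numerator: 16712 ≡ 7621 (mod 9091), so (16712/9091) = (7621/9091).
7621 ≡ 1 (mod 4), so quadratic reciprocity gives (7621/9091) = (9091/7621). Reduce: 9091 ≡ 1470 (mod 7621). Now have (1470/7621).
Factor out 2: 1470 = 2·735. Since 7621 ≡ 5 (mod 8), (2/7621) = -1. Now have -(735/7621).
7621 ≡ 1 (mod 4), so quadratic reciprocity gives (735/7621) = (7621/735). Reduce: 7621 ≡ 271 (mod 735). Now have -(271/735).
Both 271 ≡ 3 and 735 ≡ 3 (mod 4), so reciprocity gives (271/735) = -(735/271). Reduce: 735 ≡ 193 (mod 271). Now have (193/271).
193 ≡ 1 (mod 4), so quadratic reciprocity gives (193/271) = (271/193). Reduce: 271 ≡ 78 (mod 193). Now have (78/193).
Factor out 2: 78 = 2·39. Since 193 ≡ 1 (mod 8), (2/193) = +1. Now have (39/193).
193 ≡ 1 (mod 4), so quadratic reciprocity gives (39/193) = (193/39). Reduce: 193 ≡ 37 (mod 39). Now have (37/39).
37 ≡ 1 (mod 4), so quadratic reciprocity gives (37/39) = (39/37). Reduce: 39 ≡ 2 (mod 37). Now have (2/37).
Factor out 2: 2 = 2. Since 37 ≡ 5 (mod 8), (2/37) = -1. Now have -(1/37).
(1/37) = 1. Collecting the sign factors: -1.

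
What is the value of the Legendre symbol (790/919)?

-1

Factor out 2: 790 = 2·395. Since 919 ≡ 7 (mod 8), (2/919) = +1. Now have (395/919).
Both 395 ≡ 3 and 919 ≡ 3 (mod 4), so reciprocity gives (395/919) = -(919/395). Reduce: 919 ≡ 129 (mod 395). Now have -(129/395).
129 ≡ 1 (mod 4), so quadratic reciprocity gives (129/395) = (395/129). Reduce: 395 ≡ 8 (mod 129). Now have -(8/129).
Factor out 2: 8 = 2^3. Since 129 ≡ 1 (mod 8), (2/129) = +1, and (2/129)^3 = +1. Now have -(1/129).
(1/129) = 1. Collecting the sign factors: -1.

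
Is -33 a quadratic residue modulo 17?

yes

(-33|17)
  = (1|17)    [-33 ≡ 1 mod 17]
  = 1    [(1|17) = 1]
The Legendre symbol is 1, so x^2 ≡ -33 (mod 17) has solution.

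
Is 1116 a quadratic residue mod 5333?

(1116|5333)
  = (279|5333)    [5333 ≡ 5 mod 8 ⇒ (2|5333)^2 = +1]
  = (5333|279)    [QR: 5333 ≡ 1 mod 4, sign kept]
  = (32|279)    [5333 ≡ 32 mod 279]
  = (1|279)    [279 ≡ 7 mod 8 ⇒ (2|279)^5 = +1]
  = 1    [(1|279) = 1]
The Legendre symbol is 1, so x^2 ≡ 1116 (mod 5333) has solution.

yes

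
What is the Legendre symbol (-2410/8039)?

1

(-2410/8039)
  = (5629/8039)    [-2410 ≡ 5629 mod 8039]
  = (8039/5629)    [QR: 5629 ≡ 1 mod 4, sign kept]
  = (2410/5629)    [8039 ≡ 2410 mod 5629]
  = -(1205/5629)    [5629 ≡ 5 mod 8 ⇒ (2/5629) = -1]
  = -(5629/1205)    [QR: 1205 ≡ 1 mod 4, sign kept]
  = -(809/1205)    [5629 ≡ 809 mod 1205]
  = -(1205/809)    [QR: 809 ≡ 1 mod 4, sign kept]
  = -(396/809)    [1205 ≡ 396 mod 809]
  = -(99/809)    [809 ≡ 1 mod 8 ⇒ (2/809)^2 = +1]
  = -(809/99)    [QR: 809 ≡ 1 mod 4, sign kept]
  = -(17/99)    [809 ≡ 17 mod 99]
  = -(99/17)    [QR: 17 ≡ 1 mod 4, sign kept]
  = -(14/17)    [99 ≡ 14 mod 17]
  = -(7/17)    [17 ≡ 1 mod 8 ⇒ (2/17) = +1]
  = -(17/7)    [QR: 17 ≡ 1 mod 4, sign kept]
  = -(3/7)    [17 ≡ 3 mod 7]
  = (7/3)    [QR: both ≡ 3 mod 4, sign flips]
  = (1/3)    [7 ≡ 1 mod 3]
  = 1    [(1/3) = 1]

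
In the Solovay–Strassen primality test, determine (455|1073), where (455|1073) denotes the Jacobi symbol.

(455|1073)
  = (1073|455)    [QR: 1073 ≡ 1 mod 4, sign kept]
  = (163|455)    [1073 ≡ 163 mod 455]
  = -(455|163)    [QR: both ≡ 3 mod 4, sign flips]
  = -(129|163)    [455 ≡ 129 mod 163]
  = -(163|129)    [QR: 129 ≡ 1 mod 4, sign kept]
  = -(34|129)    [163 ≡ 34 mod 129]
  = -(17|129)    [129 ≡ 1 mod 8 ⇒ (2|129) = +1]
  = -(129|17)    [QR: 17 ≡ 1 mod 4, sign kept]
  = -(10|17)    [129 ≡ 10 mod 17]
  = -(5|17)    [17 ≡ 1 mod 8 ⇒ (2|17) = +1]
  = -(17|5)    [QR: 5 ≡ 1 mod 4, sign kept]
  = -(2|5)    [17 ≡ 2 mod 5]
  = (1|5)    [5 ≡ 5 mod 8 ⇒ (2|5) = -1]
  = 1    [(1|5) = 1]

1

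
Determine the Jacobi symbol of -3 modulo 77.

-1

Pull out -1: (-3 / 77) = (-1 / 77)·(3 / 77). Since 77 ≡ 1 (mod 4), (-1 / 77) = +1. Now have (3 / 77).
77 ≡ 1 (mod 4), so quadratic reciprocity gives (3 / 77) = (77 / 3). Reduce: 77 ≡ 2 (mod 3). Now have (2 / 3).
Factor out 2: 2 = 2. Since 3 ≡ 3 (mod 8), (2 / 3) = -1. Now have -(1 / 3).
(1 / 3) = 1. Collecting the sign factors: -1.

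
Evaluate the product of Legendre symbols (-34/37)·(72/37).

By multiplicativity, (-34·72/37) = (-34/37)·(72/37).
First factor (-34/37):
Reduce the numerator: -34 ≡ 3 (mod 37), so (-34/37) = (3/37).
37 ≡ 1 (mod 4), so quadratic reciprocity gives (3/37) = (37/3). Reduce: 37 ≡ 1 (mod 3). Now have (1/3).
(1/3) = 1. Collecting the sign factors: 1.
Second factor (72/37):
Reduce the numerator: 72 ≡ 35 (mod 37), so (72/37) = (35/37).
37 ≡ 1 (mod 4), so quadratic reciprocity gives (35/37) = (37/35). Reduce: 37 ≡ 2 (mod 35). Now have (2/35).
Factor out 2: 2 = 2. Since 35 ≡ 3 (mod 8), (2/35) = -1. Now have -(1/35).
(1/35) = 1. Collecting the sign factors: -1.
Product: (1)·(-1) = -1.

-1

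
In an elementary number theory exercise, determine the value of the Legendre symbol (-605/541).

1

Pull out -1: (-605/541) = (-1/541)·(605/541). Since 541 ≡ 1 (mod 4), (-1/541) = +1. Now have (605/541).
Reduce the numerator: 605 ≡ 64 (mod 541), so (605/541) = (64/541).
Factor out 2: 64 = 2^6. Since 541 ≡ 5 (mod 8), (2/541) = -1, and (2/541)^6 = +1. Now have (1/541).
(1/541) = 1. Collecting the sign factors: 1.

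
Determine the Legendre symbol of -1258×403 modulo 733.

By multiplicativity, (-1258·403|733) = (-1258|733)·(403|733).
First factor (-1258|733):
Reduce the numerator: -1258 ≡ 208 (mod 733), so (-1258|733) = (208|733).
Factor out 2: 208 = 2^4·13. Since 733 ≡ 5 (mod 8), (2|733) = -1, and (2|733)^4 = +1. Now have (13|733).
13 ≡ 1 (mod 4), so quadratic reciprocity gives (13|733) = (733|13). Reduce: 733 ≡ 5 (mod 13). Now have (5|13).
5 ≡ 1 (mod 4), so quadratic reciprocity gives (5|13) = (13|5). Reduce: 13 ≡ 3 (mod 5). Now have (3|5).
5 ≡ 1 (mod 4), so quadratic reciprocity gives (3|5) = (5|3). Reduce: 5 ≡ 2 (mod 3). Now have (2|3).
Factor out 2: 2 = 2. Since 3 ≡ 3 (mod 8), (2|3) = -1. Now have -(1|3).
(1|3) = 1. Collecting the sign factors: -1.
Second factor (403|733):
733 ≡ 1 (mod 4), so quadratic reciprocity gives (403|733) = (733|403). Reduce: 733 ≡ 330 (mod 403). Now have (330|403).
Factor out 2: 330 = 2·165. Since 403 ≡ 3 (mod 8), (2|403) = -1. Now have -(165|403).
165 ≡ 1 (mod 4), so quadratic reciprocity gives (165|403) = (403|165). Reduce: 403 ≡ 73 (mod 165). Now have -(73|165).
73 ≡ 1 (mod 4), so quadratic reciprocity gives (73|165) = (165|73). Reduce: 165 ≡ 19 (mod 73). Now have -(19|73).
73 ≡ 1 (mod 4), so quadratic reciprocity gives (19|73) = (73|19). Reduce: 73 ≡ 16 (mod 19). Now have -(16|19).
Factor out 2: 16 = 2^4. Since 19 ≡ 3 (mod 8), (2|19) = -1, and (2|19)^4 = +1. Now have -(1|19).
(1|19) = 1. Collecting the sign factors: -1.
Product: (-1)·(-1) = 1.

1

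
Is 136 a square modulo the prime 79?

no

Reduce the numerator: 136 ≡ 57 (mod 79), so (136/79) = (57/79).
57 ≡ 1 (mod 4), so quadratic reciprocity gives (57/79) = (79/57). Reduce: 79 ≡ 22 (mod 57). Now have (22/57).
Factor out 2: 22 = 2·11. Since 57 ≡ 1 (mod 8), (2/57) = +1. Now have (11/57).
57 ≡ 1 (mod 4), so quadratic reciprocity gives (11/57) = (57/11). Reduce: 57 ≡ 2 (mod 11). Now have (2/11).
Factor out 2: 2 = 2. Since 11 ≡ 3 (mod 8), (2/11) = -1. Now have -(1/11).
(1/11) = 1. Collecting the sign factors: -1.
The Legendre symbol is -1, so x^2 ≡ 136 (mod 79) has no solution.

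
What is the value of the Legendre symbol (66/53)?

1

(66/53)
  = (13/53)    [66 ≡ 13 mod 53]
  = (53/13)    [QR: 13 ≡ 1 mod 4, sign kept]
  = (1/13)    [53 ≡ 1 mod 13]
  = 1    [(1/13) = 1]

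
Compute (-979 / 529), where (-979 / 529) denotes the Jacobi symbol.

(-979 / 529)
  = (79 / 529)    [-979 ≡ 79 mod 529]
  = (529 / 79)    [QR: 529 ≡ 1 mod 4, sign kept]
  = (55 / 79)    [529 ≡ 55 mod 79]
  = -(79 / 55)    [QR: both ≡ 3 mod 4, sign flips]
  = -(24 / 55)    [79 ≡ 24 mod 55]
  = -(3 / 55)    [55 ≡ 7 mod 8 ⇒ (2 / 55)^3 = +1]
  = (55 / 3)    [QR: both ≡ 3 mod 4, sign flips]
  = (1 / 3)    [55 ≡ 1 mod 3]
  = 1    [(1 / 3) = 1]

1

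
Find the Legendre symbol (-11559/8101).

1

(-11559/8101)
  = (11559/8101)    [8101 ≡ 1 mod 4 ⇒ (-1/8101) = +1]
  = (3458/8101)    [11559 ≡ 3458 mod 8101]
  = -(1729/8101)    [8101 ≡ 5 mod 8 ⇒ (2/8101) = -1]
  = -(8101/1729)    [QR: 1729 ≡ 1 mod 4, sign kept]
  = -(1185/1729)    [8101 ≡ 1185 mod 1729]
  = -(1729/1185)    [QR: 1185 ≡ 1 mod 4, sign kept]
  = -(544/1185)    [1729 ≡ 544 mod 1185]
  = -(17/1185)    [1185 ≡ 1 mod 8 ⇒ (2/1185)^5 = +1]
  = -(1185/17)    [QR: 17 ≡ 1 mod 4, sign kept]
  = -(12/17)    [1185 ≡ 12 mod 17]
  = -(3/17)    [17 ≡ 1 mod 8 ⇒ (2/17)^2 = +1]
  = -(17/3)    [QR: 17 ≡ 1 mod 4, sign kept]
  = -(2/3)    [17 ≡ 2 mod 3]
  = (1/3)    [3 ≡ 3 mod 8 ⇒ (2/3) = -1]
  = 1    [(1/3) = 1]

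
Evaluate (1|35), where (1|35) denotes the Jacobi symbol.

(1|35)
  = 1    [(1|35) = 1]

1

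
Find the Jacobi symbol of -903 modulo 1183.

Reduce the numerator: -903 ≡ 280 (mod 1183), so (-903|1183) = (280|1183).
Factor out 2: 280 = 2^3·35. Since 1183 ≡ 7 (mod 8), (2|1183) = +1, and (2|1183)^3 = +1. Now have (35|1183).
Both 35 ≡ 3 and 1183 ≡ 3 (mod 4), so reciprocity gives (35|1183) = -(1183|35). Reduce: 1183 ≡ 28 (mod 35). Now have -(28|35).
Factor out 2: 28 = 2^2·7. Since 35 ≡ 3 (mod 8), (2|35) = -1, and (2|35)^2 = +1. Now have -(7|35).
Both 7 ≡ 3 and 35 ≡ 3 (mod 4), so reciprocity gives (7|35) = -(35|7). Reduce: 35 ≡ 0 (mod 7). Now have (0|7).
The numerator is now 0 with denominator 7 > 1: the symbol is 0.

0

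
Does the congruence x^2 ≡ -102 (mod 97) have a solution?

(-102/97)
  = (102/97)    [97 ≡ 1 mod 4 ⇒ (-1/97) = +1]
  = (5/97)    [102 ≡ 5 mod 97]
  = (97/5)    [QR: 5 ≡ 1 mod 4, sign kept]
  = (2/5)    [97 ≡ 2 mod 5]
  = -(1/5)    [5 ≡ 5 mod 8 ⇒ (2/5) = -1]
  = -1    [(1/5) = 1]
The Legendre symbol is -1, so x^2 ≡ -102 (mod 97) has no solution.

no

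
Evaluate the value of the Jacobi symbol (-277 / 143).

1

Pull out -1: (-277 / 143) = (-1 / 143)·(277 / 143). Since 143 ≡ 3 (mod 4), (-1 / 143) = -1. Now have -(277 / 143).
Reduce the numerator: 277 ≡ 134 (mod 143), so (277 / 143) = (134 / 143).
Factor out 2: 134 = 2·67. Since 143 ≡ 7 (mod 8), (2 / 143) = +1. Now have -(67 / 143).
Both 67 ≡ 3 and 143 ≡ 3 (mod 4), so reciprocity gives (67 / 143) = -(143 / 67). Reduce: 143 ≡ 9 (mod 67). Now have (9 / 67).
9 ≡ 1 (mod 4), so quadratic reciprocity gives (9 / 67) = (67 / 9). Reduce: 67 ≡ 4 (mod 9). Now have (4 / 9).
Factor out 2: 4 = 2^2. Since 9 ≡ 1 (mod 8), (2 / 9) = +1, and (2 / 9)^2 = +1. Now have (1 / 9).
(1 / 9) = 1. Collecting the sign factors: 1.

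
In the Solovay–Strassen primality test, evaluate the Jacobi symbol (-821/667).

(-821/667)
  = -(821/667)    [667 ≡ 3 mod 4 ⇒ (-1/667) = -1]
  = -(154/667)    [821 ≡ 154 mod 667]
  = (77/667)    [667 ≡ 3 mod 8 ⇒ (2/667) = -1]
  = (667/77)    [QR: 77 ≡ 1 mod 4, sign kept]
  = (51/77)    [667 ≡ 51 mod 77]
  = (77/51)    [QR: 77 ≡ 1 mod 4, sign kept]
  = (26/51)    [77 ≡ 26 mod 51]
  = -(13/51)    [51 ≡ 3 mod 8 ⇒ (2/51) = -1]
  = -(51/13)    [QR: 13 ≡ 1 mod 4, sign kept]
  = -(12/13)    [51 ≡ 12 mod 13]
  = -(3/13)    [13 ≡ 5 mod 8 ⇒ (2/13)^2 = +1]
  = -(13/3)    [QR: 13 ≡ 1 mod 4, sign kept]
  = -(1/3)    [13 ≡ 1 mod 3]
  = -1    [(1/3) = 1]

-1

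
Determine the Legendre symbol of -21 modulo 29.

-1

(-21 / 29)
  = (21 / 29)    [29 ≡ 1 mod 4 ⇒ (-1 / 29) = +1]
  = (29 / 21)    [QR: 21 ≡ 1 mod 4, sign kept]
  = (8 / 21)    [29 ≡ 8 mod 21]
  = -(1 / 21)    [21 ≡ 5 mod 8 ⇒ (2 / 21)^3 = -1]
  = -1    [(1 / 21) = 1]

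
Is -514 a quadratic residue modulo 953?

no

Reduce the numerator: -514 ≡ 439 (mod 953), so (-514/953) = (439/953).
953 ≡ 1 (mod 4), so quadratic reciprocity gives (439/953) = (953/439). Reduce: 953 ≡ 75 (mod 439). Now have (75/439).
Both 75 ≡ 3 and 439 ≡ 3 (mod 4), so reciprocity gives (75/439) = -(439/75). Reduce: 439 ≡ 64 (mod 75). Now have -(64/75).
Factor out 2: 64 = 2^6. Since 75 ≡ 3 (mod 8), (2/75) = -1, and (2/75)^6 = +1. Now have -(1/75).
(1/75) = 1. Collecting the sign factors: -1.
The Legendre symbol is -1, so x^2 ≡ -514 (mod 953) has no solution.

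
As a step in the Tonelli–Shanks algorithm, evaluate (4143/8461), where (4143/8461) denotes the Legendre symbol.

1

(4143/8461)
  = (8461/4143)    [QR: 8461 ≡ 1 mod 4, sign kept]
  = (175/4143)    [8461 ≡ 175 mod 4143]
  = -(4143/175)    [QR: both ≡ 3 mod 4, sign flips]
  = -(118/175)    [4143 ≡ 118 mod 175]
  = -(59/175)    [175 ≡ 7 mod 8 ⇒ (2/175) = +1]
  = (175/59)    [QR: both ≡ 3 mod 4, sign flips]
  = (57/59)    [175 ≡ 57 mod 59]
  = (59/57)    [QR: 57 ≡ 1 mod 4, sign kept]
  = (2/57)    [59 ≡ 2 mod 57]
  = (1/57)    [57 ≡ 1 mod 8 ⇒ (2/57) = +1]
  = 1    [(1/57) = 1]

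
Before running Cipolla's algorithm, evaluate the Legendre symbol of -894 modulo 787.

(-894/787)
  = (680/787)    [-894 ≡ 680 mod 787]
  = -(85/787)    [787 ≡ 3 mod 8 ⇒ (2/787)^3 = -1]
  = -(787/85)    [QR: 85 ≡ 1 mod 4, sign kept]
  = -(22/85)    [787 ≡ 22 mod 85]
  = (11/85)    [85 ≡ 5 mod 8 ⇒ (2/85) = -1]
  = (85/11)    [QR: 85 ≡ 1 mod 4, sign kept]
  = (8/11)    [85 ≡ 8 mod 11]
  = -(1/11)    [11 ≡ 3 mod 8 ⇒ (2/11)^3 = -1]
  = -1    [(1/11) = 1]

-1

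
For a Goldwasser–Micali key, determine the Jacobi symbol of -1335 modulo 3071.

Pull out -1: (-1335 / 3071) = (-1 / 3071)·(1335 / 3071). Since 3071 ≡ 3 (mod 4), (-1 / 3071) = -1. Now have -(1335 / 3071).
Both 1335 ≡ 3 and 3071 ≡ 3 (mod 4), so reciprocity gives (1335 / 3071) = -(3071 / 1335). Reduce: 3071 ≡ 401 (mod 1335). Now have (401 / 1335).
401 ≡ 1 (mod 4), so quadratic reciprocity gives (401 / 1335) = (1335 / 401). Reduce: 1335 ≡ 132 (mod 401). Now have (132 / 401).
Factor out 2: 132 = 2^2·33. Since 401 ≡ 1 (mod 8), (2 / 401) = +1, and (2 / 401)^2 = +1. Now have (33 / 401).
33 ≡ 1 (mod 4), so quadratic reciprocity gives (33 / 401) = (401 / 33). Reduce: 401 ≡ 5 (mod 33). Now have (5 / 33).
5 ≡ 1 (mod 4), so quadratic reciprocity gives (5 / 33) = (33 / 5). Reduce: 33 ≡ 3 (mod 5). Now have (3 / 5).
5 ≡ 1 (mod 4), so quadratic reciprocity gives (3 / 5) = (5 / 3). Reduce: 5 ≡ 2 (mod 3). Now have (2 / 3).
Factor out 2: 2 = 2. Since 3 ≡ 3 (mod 8), (2 / 3) = -1. Now have -(1 / 3).
(1 / 3) = 1. Collecting the sign factors: -1.

-1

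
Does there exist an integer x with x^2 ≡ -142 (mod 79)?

(-142|79)
  = (16|79)    [-142 ≡ 16 mod 79]
  = (1|79)    [79 ≡ 7 mod 8 ⇒ (2|79)^4 = +1]
  = 1    [(1|79) = 1]
The Legendre symbol is 1, so x^2 ≡ -142 (mod 79) has solution.

yes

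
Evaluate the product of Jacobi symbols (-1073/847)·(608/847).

By multiplicativity, (-1073·608/847) = (-1073/847)·(608/847).
First factor (-1073/847):
Reduce the numerator: -1073 ≡ 621 (mod 847), so (-1073/847) = (621/847).
621 ≡ 1 (mod 4), so quadratic reciprocity gives (621/847) = (847/621). Reduce: 847 ≡ 226 (mod 621). Now have (226/621).
Factor out 2: 226 = 2·113. Since 621 ≡ 5 (mod 8), (2/621) = -1. Now have -(113/621).
113 ≡ 1 (mod 4), so quadratic reciprocity gives (113/621) = (621/113). Reduce: 621 ≡ 56 (mod 113). Now have -(56/113).
Factor out 2: 56 = 2^3·7. Since 113 ≡ 1 (mod 8), (2/113) = +1, and (2/113)^3 = +1. Now have -(7/113).
113 ≡ 1 (mod 4), so quadratic reciprocity gives (7/113) = (113/7). Reduce: 113 ≡ 1 (mod 7). Now have -(1/7).
(1/7) = 1. Collecting the sign factors: -1.
Second factor (608/847):
Factor out 2: 608 = 2^5·19. Since 847 ≡ 7 (mod 8), (2/847) = +1, and (2/847)^5 = +1. Now have (19/847).
Both 19 ≡ 3 and 847 ≡ 3 (mod 4), so reciprocity gives (19/847) = -(847/19). Reduce: 847 ≡ 11 (mod 19). Now have -(11/19).
Both 11 ≡ 3 and 19 ≡ 3 (mod 4), so reciprocity gives (11/19) = -(19/11). Reduce: 19 ≡ 8 (mod 11). Now have (8/11).
Factor out 2: 8 = 2^3. Since 11 ≡ 3 (mod 8), (2/11) = -1, and (2/11)^3 = -1. Now have -(1/11).
(1/11) = 1. Collecting the sign factors: -1.
Product: (-1)·(-1) = 1.

1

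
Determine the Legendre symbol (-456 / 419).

(-456 / 419)
  = (382 / 419)    [-456 ≡ 382 mod 419]
  = -(191 / 419)    [419 ≡ 3 mod 8 ⇒ (2 / 419) = -1]
  = (419 / 191)    [QR: both ≡ 3 mod 4, sign flips]
  = (37 / 191)    [419 ≡ 37 mod 191]
  = (191 / 37)    [QR: 37 ≡ 1 mod 4, sign kept]
  = (6 / 37)    [191 ≡ 6 mod 37]
  = -(3 / 37)    [37 ≡ 5 mod 8 ⇒ (2 / 37) = -1]
  = -(37 / 3)    [QR: 37 ≡ 1 mod 4, sign kept]
  = -(1 / 3)    [37 ≡ 1 mod 3]
  = -1    [(1 / 3) = 1]

-1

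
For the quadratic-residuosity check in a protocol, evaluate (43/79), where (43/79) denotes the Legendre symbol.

-1

Both 43 ≡ 3 and 79 ≡ 3 (mod 4), so reciprocity gives (43/79) = -(79/43). Reduce: 79 ≡ 36 (mod 43). Now have -(36/43).
Factor out 2: 36 = 2^2·9. Since 43 ≡ 3 (mod 8), (2/43) = -1, and (2/43)^2 = +1. Now have -(9/43).
9 ≡ 1 (mod 4), so quadratic reciprocity gives (9/43) = (43/9). Reduce: 43 ≡ 7 (mod 9). Now have -(7/9).
9 ≡ 1 (mod 4), so quadratic reciprocity gives (7/9) = (9/7). Reduce: 9 ≡ 2 (mod 7). Now have -(2/7).
Factor out 2: 2 = 2. Since 7 ≡ 7 (mod 8), (2/7) = +1. Now have -(1/7).
(1/7) = 1. Collecting the sign factors: -1.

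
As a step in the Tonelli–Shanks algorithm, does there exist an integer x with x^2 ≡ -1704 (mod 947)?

(-1704/947)
  = (190/947)    [-1704 ≡ 190 mod 947]
  = -(95/947)    [947 ≡ 3 mod 8 ⇒ (2/947) = -1]
  = (947/95)    [QR: both ≡ 3 mod 4, sign flips]
  = (92/95)    [947 ≡ 92 mod 95]
  = (23/95)    [95 ≡ 7 mod 8 ⇒ (2/95)^2 = +1]
  = -(95/23)    [QR: both ≡ 3 mod 4, sign flips]
  = -(3/23)    [95 ≡ 3 mod 23]
  = (23/3)    [QR: both ≡ 3 mod 4, sign flips]
  = (2/3)    [23 ≡ 2 mod 3]
  = -(1/3)    [3 ≡ 3 mod 8 ⇒ (2/3) = -1]
  = -1    [(1/3) = 1]
(-1704/947) = -1, and 947 is prime, so -1704 is not a quadratic residue mod 947.

no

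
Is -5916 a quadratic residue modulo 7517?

Reduce the numerator: -5916 ≡ 1601 (mod 7517), so (-5916/7517) = (1601/7517).
1601 ≡ 1 (mod 4), so quadratic reciprocity gives (1601/7517) = (7517/1601). Reduce: 7517 ≡ 1113 (mod 1601). Now have (1113/1601).
1113 ≡ 1 (mod 4), so quadratic reciprocity gives (1113/1601) = (1601/1113). Reduce: 1601 ≡ 488 (mod 1113). Now have (488/1113).
Factor out 2: 488 = 2^3·61. Since 1113 ≡ 1 (mod 8), (2/1113) = +1, and (2/1113)^3 = +1. Now have (61/1113).
61 ≡ 1 (mod 4), so quadratic reciprocity gives (61/1113) = (1113/61). Reduce: 1113 ≡ 15 (mod 61). Now have (15/61).
61 ≡ 1 (mod 4), so quadratic reciprocity gives (15/61) = (61/15). Reduce: 61 ≡ 1 (mod 15). Now have (1/15).
(1/15) = 1. Collecting the sign factors: 1.
(-5916/7517) = 1, and 7517 is prime, so -5916 is a quadratic residue mod 7517.

yes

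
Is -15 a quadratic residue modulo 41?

(-15/41)
  = (15/41)    [41 ≡ 1 mod 4 ⇒ (-1/41) = +1]
  = (41/15)    [QR: 41 ≡ 1 mod 4, sign kept]
  = (11/15)    [41 ≡ 11 mod 15]
  = -(15/11)    [QR: both ≡ 3 mod 4, sign flips]
  = -(4/11)    [15 ≡ 4 mod 11]
  = -(1/11)    [11 ≡ 3 mod 8 ⇒ (2/11)^2 = +1]
  = -1    [(1/11) = 1]
The Legendre symbol is -1, so x^2 ≡ -15 (mod 41) has no solution.

no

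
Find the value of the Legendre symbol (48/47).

(48/47)
  = (1/47)    [48 ≡ 1 mod 47]
  = 1    [(1/47) = 1]

1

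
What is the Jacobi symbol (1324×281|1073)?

-1

By multiplicativity, (1324·281|1073) = (1324|1073)·(281|1073).
First factor (1324|1073):
Reduce the numerator: 1324 ≡ 251 (mod 1073), so (1324|1073) = (251|1073).
1073 ≡ 1 (mod 4), so quadratic reciprocity gives (251|1073) = (1073|251). Reduce: 1073 ≡ 69 (mod 251). Now have (69|251).
69 ≡ 1 (mod 4), so quadratic reciprocity gives (69|251) = (251|69). Reduce: 251 ≡ 44 (mod 69). Now have (44|69).
Factor out 2: 44 = 2^2·11. Since 69 ≡ 5 (mod 8), (2|69) = -1, and (2|69)^2 = +1. Now have (11|69).
69 ≡ 1 (mod 4), so quadratic reciprocity gives (11|69) = (69|11). Reduce: 69 ≡ 3 (mod 11). Now have (3|11).
Both 3 ≡ 3 and 11 ≡ 3 (mod 4), so reciprocity gives (3|11) = -(11|3). Reduce: 11 ≡ 2 (mod 3). Now have -(2|3).
Factor out 2: 2 = 2. Since 3 ≡ 3 (mod 8), (2|3) = -1. Now have (1|3).
(1|3) = 1. Collecting the sign factors: 1.
Second factor (281|1073):
281 ≡ 1 (mod 4), so quadratic reciprocity gives (281|1073) = (1073|281). Reduce: 1073 ≡ 230 (mod 281). Now have (230|281).
Factor out 2: 230 = 2·115. Since 281 ≡ 1 (mod 8), (2|281) = +1. Now have (115|281).
281 ≡ 1 (mod 4), so quadratic reciprocity gives (115|281) = (281|115). Reduce: 281 ≡ 51 (mod 115). Now have (51|115).
Both 51 ≡ 3 and 115 ≡ 3 (mod 4), so reciprocity gives (51|115) = -(115|51). Reduce: 115 ≡ 13 (mod 51). Now have -(13|51).
13 ≡ 1 (mod 4), so quadratic reciprocity gives (13|51) = (51|13). Reduce: 51 ≡ 12 (mod 13). Now have -(12|13).
Factor out 2: 12 = 2^2·3. Since 13 ≡ 5 (mod 8), (2|13) = -1, and (2|13)^2 = +1. Now have -(3|13).
13 ≡ 1 (mod 4), so quadratic reciprocity gives (3|13) = (13|3). Reduce: 13 ≡ 1 (mod 3). Now have -(1|3).
(1|3) = 1. Collecting the sign factors: -1.
Product: (1)·(-1) = -1.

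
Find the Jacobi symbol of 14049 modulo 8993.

-1

Reduce the numerator: 14049 ≡ 5056 (mod 8993), so (14049/8993) = (5056/8993).
Factor out 2: 5056 = 2^6·79. Since 8993 ≡ 1 (mod 8), (2/8993) = +1, and (2/8993)^6 = +1. Now have (79/8993).
8993 ≡ 1 (mod 4), so quadratic reciprocity gives (79/8993) = (8993/79). Reduce: 8993 ≡ 66 (mod 79). Now have (66/79).
Factor out 2: 66 = 2·33. Since 79 ≡ 7 (mod 8), (2/79) = +1. Now have (33/79).
33 ≡ 1 (mod 4), so quadratic reciprocity gives (33/79) = (79/33). Reduce: 79 ≡ 13 (mod 33). Now have (13/33).
13 ≡ 1 (mod 4), so quadratic reciprocity gives (13/33) = (33/13). Reduce: 33 ≡ 7 (mod 13). Now have (7/13).
13 ≡ 1 (mod 4), so quadratic reciprocity gives (7/13) = (13/7). Reduce: 13 ≡ 6 (mod 7). Now have (6/7).
Factor out 2: 6 = 2·3. Since 7 ≡ 7 (mod 8), (2/7) = +1. Now have (3/7).
Both 3 ≡ 3 and 7 ≡ 3 (mod 4), so reciprocity gives (3/7) = -(7/3). Reduce: 7 ≡ 1 (mod 3). Now have -(1/3).
(1/3) = 1. Collecting the sign factors: -1.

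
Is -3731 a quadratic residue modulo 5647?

Reduce the numerator: -3731 ≡ 1916 (mod 5647), so (-3731/5647) = (1916/5647).
Factor out 2: 1916 = 2^2·479. Since 5647 ≡ 7 (mod 8), (2/5647) = +1, and (2/5647)^2 = +1. Now have (479/5647).
Both 479 ≡ 3 and 5647 ≡ 3 (mod 4), so reciprocity gives (479/5647) = -(5647/479). Reduce: 5647 ≡ 378 (mod 479). Now have -(378/479).
Factor out 2: 378 = 2·189. Since 479 ≡ 7 (mod 8), (2/479) = +1. Now have -(189/479).
189 ≡ 1 (mod 4), so quadratic reciprocity gives (189/479) = (479/189). Reduce: 479 ≡ 101 (mod 189). Now have -(101/189).
101 ≡ 1 (mod 4), so quadratic reciprocity gives (101/189) = (189/101). Reduce: 189 ≡ 88 (mod 101). Now have -(88/101).
Factor out 2: 88 = 2^3·11. Since 101 ≡ 5 (mod 8), (2/101) = -1, and (2/101)^3 = -1. Now have (11/101).
101 ≡ 1 (mod 4), so quadratic reciprocity gives (11/101) = (101/11). Reduce: 101 ≡ 2 (mod 11). Now have (2/11).
Factor out 2: 2 = 2. Since 11 ≡ 3 (mod 8), (2/11) = -1. Now have -(1/11).
(1/11) = 1. Collecting the sign factors: -1.
The Legendre symbol is -1, so x^2 ≡ -3731 (mod 5647) has no solution.

no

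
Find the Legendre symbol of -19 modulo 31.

Reduce the numerator: -19 ≡ 12 (mod 31), so (-19/31) = (12/31).
Factor out 2: 12 = 2^2·3. Since 31 ≡ 7 (mod 8), (2/31) = +1, and (2/31)^2 = +1. Now have (3/31).
Both 3 ≡ 3 and 31 ≡ 3 (mod 4), so reciprocity gives (3/31) = -(31/3). Reduce: 31 ≡ 1 (mod 3). Now have -(1/3).
(1/3) = 1. Collecting the sign factors: -1.

-1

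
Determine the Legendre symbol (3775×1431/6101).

By multiplicativity, (3775·1431/6101) = (3775/6101)·(1431/6101).
First factor (3775/6101):
(3775/6101)
  = (6101/3775)    [QR: 6101 ≡ 1 mod 4, sign kept]
  = (2326/3775)    [6101 ≡ 2326 mod 3775]
  = (1163/3775)    [3775 ≡ 7 mod 8 ⇒ (2/3775) = +1]
  = -(3775/1163)    [QR: both ≡ 3 mod 4, sign flips]
  = -(286/1163)    [3775 ≡ 286 mod 1163]
  = (143/1163)    [1163 ≡ 3 mod 8 ⇒ (2/1163) = -1]
  = -(1163/143)    [QR: both ≡ 3 mod 4, sign flips]
  = -(19/143)    [1163 ≡ 19 mod 143]
  = (143/19)    [QR: both ≡ 3 mod 4, sign flips]
  = (10/19)    [143 ≡ 10 mod 19]
  = -(5/19)    [19 ≡ 3 mod 8 ⇒ (2/19) = -1]
  = -(19/5)    [QR: 5 ≡ 1 mod 4, sign kept]
  = -(4/5)    [19 ≡ 4 mod 5]
  = -(1/5)    [5 ≡ 5 mod 8 ⇒ (2/5)^2 = +1]
  = -1    [(1/5) = 1]
Second factor (1431/6101):
(1431/6101)
  = (6101/1431)    [QR: 6101 ≡ 1 mod 4, sign kept]
  = (377/1431)    [6101 ≡ 377 mod 1431]
  = (1431/377)    [QR: 377 ≡ 1 mod 4, sign kept]
  = (300/377)    [1431 ≡ 300 mod 377]
  = (75/377)    [377 ≡ 1 mod 8 ⇒ (2/377)^2 = +1]
  = (377/75)    [QR: 377 ≡ 1 mod 4, sign kept]
  = (2/75)    [377 ≡ 2 mod 75]
  = -(1/75)    [75 ≡ 3 mod 8 ⇒ (2/75) = -1]
  = -1    [(1/75) = 1]
Product: (-1)·(-1) = 1.

1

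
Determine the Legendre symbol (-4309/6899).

-1

Pull out -1: (-4309/6899) = (-1/6899)·(4309/6899). Since 6899 ≡ 3 (mod 4), (-1/6899) = -1. Now have -(4309/6899).
4309 ≡ 1 (mod 4), so quadratic reciprocity gives (4309/6899) = (6899/4309). Reduce: 6899 ≡ 2590 (mod 4309). Now have -(2590/4309).
Factor out 2: 2590 = 2·1295. Since 4309 ≡ 5 (mod 8), (2/4309) = -1. Now have (1295/4309).
4309 ≡ 1 (mod 4), so quadratic reciprocity gives (1295/4309) = (4309/1295). Reduce: 4309 ≡ 424 (mod 1295). Now have (424/1295).
Factor out 2: 424 = 2^3·53. Since 1295 ≡ 7 (mod 8), (2/1295) = +1, and (2/1295)^3 = +1. Now have (53/1295).
53 ≡ 1 (mod 4), so quadratic reciprocity gives (53/1295) = (1295/53). Reduce: 1295 ≡ 23 (mod 53). Now have (23/53).
53 ≡ 1 (mod 4), so quadratic reciprocity gives (23/53) = (53/23). Reduce: 53 ≡ 7 (mod 23). Now have (7/23).
Both 7 ≡ 3 and 23 ≡ 3 (mod 4), so reciprocity gives (7/23) = -(23/7). Reduce: 23 ≡ 2 (mod 7). Now have -(2/7).
Factor out 2: 2 = 2. Since 7 ≡ 7 (mod 8), (2/7) = +1. Now have -(1/7).
(1/7) = 1. Collecting the sign factors: -1.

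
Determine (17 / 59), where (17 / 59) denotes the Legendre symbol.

1

17 ≡ 1 (mod 4), so quadratic reciprocity gives (17 / 59) = (59 / 17). Reduce: 59 ≡ 8 (mod 17). Now have (8 / 17).
Factor out 2: 8 = 2^3. Since 17 ≡ 1 (mod 8), (2 / 17) = +1, and (2 / 17)^3 = +1. Now have (1 / 17).
(1 / 17) = 1. Collecting the sign factors: 1.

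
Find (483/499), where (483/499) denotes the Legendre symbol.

Both 483 ≡ 3 and 499 ≡ 3 (mod 4), so reciprocity gives (483/499) = -(499/483). Reduce: 499 ≡ 16 (mod 483). Now have -(16/483).
Factor out 2: 16 = 2^4. Since 483 ≡ 3 (mod 8), (2/483) = -1, and (2/483)^4 = +1. Now have -(1/483).
(1/483) = 1. Collecting the sign factors: -1.

-1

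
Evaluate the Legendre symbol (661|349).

(661|349)
  = (312|349)    [661 ≡ 312 mod 349]
  = -(39|349)    [349 ≡ 5 mod 8 ⇒ (2|349)^3 = -1]
  = -(349|39)    [QR: 349 ≡ 1 mod 4, sign kept]
  = -(37|39)    [349 ≡ 37 mod 39]
  = -(39|37)    [QR: 37 ≡ 1 mod 4, sign kept]
  = -(2|37)    [39 ≡ 2 mod 37]
  = (1|37)    [37 ≡ 5 mod 8 ⇒ (2|37) = -1]
  = 1    [(1|37) = 1]

1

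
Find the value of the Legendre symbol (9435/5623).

(9435/5623)
  = (3812/5623)    [9435 ≡ 3812 mod 5623]
  = (953/5623)    [5623 ≡ 7 mod 8 ⇒ (2/5623)^2 = +1]
  = (5623/953)    [QR: 953 ≡ 1 mod 4, sign kept]
  = (858/953)    [5623 ≡ 858 mod 953]
  = (429/953)    [953 ≡ 1 mod 8 ⇒ (2/953) = +1]
  = (953/429)    [QR: 429 ≡ 1 mod 4, sign kept]
  = (95/429)    [953 ≡ 95 mod 429]
  = (429/95)    [QR: 429 ≡ 1 mod 4, sign kept]
  = (49/95)    [429 ≡ 49 mod 95]
  = (95/49)    [QR: 49 ≡ 1 mod 4, sign kept]
  = (46/49)    [95 ≡ 46 mod 49]
  = (23/49)    [49 ≡ 1 mod 8 ⇒ (2/49) = +1]
  = (49/23)    [QR: 49 ≡ 1 mod 4, sign kept]
  = (3/23)    [49 ≡ 3 mod 23]
  = -(23/3)    [QR: both ≡ 3 mod 4, sign flips]
  = -(2/3)    [23 ≡ 2 mod 3]
  = (1/3)    [3 ≡ 3 mod 8 ⇒ (2/3) = -1]
  = 1    [(1/3) = 1]

1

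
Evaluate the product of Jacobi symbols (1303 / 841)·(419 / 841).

By multiplicativity, (1303·419 / 841) = (1303 / 841)·(419 / 841).
First factor (1303 / 841):
(1303 / 841)
  = (462 / 841)    [1303 ≡ 462 mod 841]
  = (231 / 841)    [841 ≡ 1 mod 8 ⇒ (2 / 841) = +1]
  = (841 / 231)    [QR: 841 ≡ 1 mod 4, sign kept]
  = (148 / 231)    [841 ≡ 148 mod 231]
  = (37 / 231)    [231 ≡ 7 mod 8 ⇒ (2 / 231)^2 = +1]
  = (231 / 37)    [QR: 37 ≡ 1 mod 4, sign kept]
  = (9 / 37)    [231 ≡ 9 mod 37]
  = (37 / 9)    [QR: 9 ≡ 1 mod 4, sign kept]
  = (1 / 9)    [37 ≡ 1 mod 9]
  = 1    [(1 / 9) = 1]
Second factor (419 / 841):
(419 / 841)
  = (841 / 419)    [QR: 841 ≡ 1 mod 4, sign kept]
  = (3 / 419)    [841 ≡ 3 mod 419]
  = -(419 / 3)    [QR: both ≡ 3 mod 4, sign flips]
  = -(2 / 3)    [419 ≡ 2 mod 3]
  = (1 / 3)    [3 ≡ 3 mod 8 ⇒ (2 / 3) = -1]
  = 1    [(1 / 3) = 1]
Product: (1)·(1) = 1.

1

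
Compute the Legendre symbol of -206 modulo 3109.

(-206 / 3109)
  = (2903 / 3109)    [-206 ≡ 2903 mod 3109]
  = (3109 / 2903)    [QR: 3109 ≡ 1 mod 4, sign kept]
  = (206 / 2903)    [3109 ≡ 206 mod 2903]
  = (103 / 2903)    [2903 ≡ 7 mod 8 ⇒ (2 / 2903) = +1]
  = -(2903 / 103)    [QR: both ≡ 3 mod 4, sign flips]
  = -(19 / 103)    [2903 ≡ 19 mod 103]
  = (103 / 19)    [QR: both ≡ 3 mod 4, sign flips]
  = (8 / 19)    [103 ≡ 8 mod 19]
  = -(1 / 19)    [19 ≡ 3 mod 8 ⇒ (2 / 19)^3 = -1]
  = -1    [(1 / 19) = 1]

-1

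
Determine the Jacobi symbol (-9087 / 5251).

-1

(-9087 / 5251)
  = (1415 / 5251)    [-9087 ≡ 1415 mod 5251]
  = -(5251 / 1415)    [QR: both ≡ 3 mod 4, sign flips]
  = -(1006 / 1415)    [5251 ≡ 1006 mod 1415]
  = -(503 / 1415)    [1415 ≡ 7 mod 8 ⇒ (2 / 1415) = +1]
  = (1415 / 503)    [QR: both ≡ 3 mod 4, sign flips]
  = (409 / 503)    [1415 ≡ 409 mod 503]
  = (503 / 409)    [QR: 409 ≡ 1 mod 4, sign kept]
  = (94 / 409)    [503 ≡ 94 mod 409]
  = (47 / 409)    [409 ≡ 1 mod 8 ⇒ (2 / 409) = +1]
  = (409 / 47)    [QR: 409 ≡ 1 mod 4, sign kept]
  = (33 / 47)    [409 ≡ 33 mod 47]
  = (47 / 33)    [QR: 33 ≡ 1 mod 4, sign kept]
  = (14 / 33)    [47 ≡ 14 mod 33]
  = (7 / 33)    [33 ≡ 1 mod 8 ⇒ (2 / 33) = +1]
  = (33 / 7)    [QR: 33 ≡ 1 mod 4, sign kept]
  = (5 / 7)    [33 ≡ 5 mod 7]
  = (7 / 5)    [QR: 5 ≡ 1 mod 4, sign kept]
  = (2 / 5)    [7 ≡ 2 mod 5]
  = -(1 / 5)    [5 ≡ 5 mod 8 ⇒ (2 / 5) = -1]
  = -1    [(1 / 5) = 1]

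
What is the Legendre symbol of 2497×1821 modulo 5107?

By multiplicativity, (2497·1821/5107) = (2497/5107)·(1821/5107).
First factor (2497/5107):
(2497/5107)
  = (5107/2497)    [QR: 2497 ≡ 1 mod 4, sign kept]
  = (113/2497)    [5107 ≡ 113 mod 2497]
  = (2497/113)    [QR: 113 ≡ 1 mod 4, sign kept]
  = (11/113)    [2497 ≡ 11 mod 113]
  = (113/11)    [QR: 113 ≡ 1 mod 4, sign kept]
  = (3/11)    [113 ≡ 3 mod 11]
  = -(11/3)    [QR: both ≡ 3 mod 4, sign flips]
  = -(2/3)    [11 ≡ 2 mod 3]
  = (1/3)    [3 ≡ 3 mod 8 ⇒ (2/3) = -1]
  = 1    [(1/3) = 1]
Second factor (1821/5107):
(1821/5107)
  = (5107/1821)    [QR: 1821 ≡ 1 mod 4, sign kept]
  = (1465/1821)    [5107 ≡ 1465 mod 1821]
  = (1821/1465)    [QR: 1465 ≡ 1 mod 4, sign kept]
  = (356/1465)    [1821 ≡ 356 mod 1465]
  = (89/1465)    [1465 ≡ 1 mod 8 ⇒ (2/1465)^2 = +1]
  = (1465/89)    [QR: 89 ≡ 1 mod 4, sign kept]
  = (41/89)    [1465 ≡ 41 mod 89]
  = (89/41)    [QR: 41 ≡ 1 mod 4, sign kept]
  = (7/41)    [89 ≡ 7 mod 41]
  = (41/7)    [QR: 41 ≡ 1 mod 4, sign kept]
  = (6/7)    [41 ≡ 6 mod 7]
  = (3/7)    [7 ≡ 7 mod 8 ⇒ (2/7) = +1]
  = -(7/3)    [QR: both ≡ 3 mod 4, sign flips]
  = -(1/3)    [7 ≡ 1 mod 3]
  = -1    [(1/3) = 1]
Product: (1)·(-1) = -1.

-1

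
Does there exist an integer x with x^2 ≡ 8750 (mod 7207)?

Reduce the numerator: 8750 ≡ 1543 (mod 7207), so (8750|7207) = (1543|7207).
Both 1543 ≡ 3 and 7207 ≡ 3 (mod 4), so reciprocity gives (1543|7207) = -(7207|1543). Reduce: 7207 ≡ 1035 (mod 1543). Now have -(1035|1543).
Both 1035 ≡ 3 and 1543 ≡ 3 (mod 4), so reciprocity gives (1035|1543) = -(1543|1035). Reduce: 1543 ≡ 508 (mod 1035). Now have (508|1035).
Factor out 2: 508 = 2^2·127. Since 1035 ≡ 3 (mod 8), (2|1035) = -1, and (2|1035)^2 = +1. Now have (127|1035).
Both 127 ≡ 3 and 1035 ≡ 3 (mod 4), so reciprocity gives (127|1035) = -(1035|127). Reduce: 1035 ≡ 19 (mod 127). Now have -(19|127).
Both 19 ≡ 3 and 127 ≡ 3 (mod 4), so reciprocity gives (19|127) = -(127|19). Reduce: 127 ≡ 13 (mod 19). Now have (13|19).
13 ≡ 1 (mod 4), so quadratic reciprocity gives (13|19) = (19|13). Reduce: 19 ≡ 6 (mod 13). Now have (6|13).
Factor out 2: 6 = 2·3. Since 13 ≡ 5 (mod 8), (2|13) = -1. Now have -(3|13).
13 ≡ 1 (mod 4), so quadratic reciprocity gives (3|13) = (13|3). Reduce: 13 ≡ 1 (mod 3). Now have -(1|3).
(1|3) = 1. Collecting the sign factors: -1.
The Legendre symbol is -1, so x^2 ≡ 8750 (mod 7207) has no solution.

no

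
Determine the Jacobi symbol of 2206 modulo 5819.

-1

(2206|5819)
  = -(1103|5819)    [5819 ≡ 3 mod 8 ⇒ (2|5819) = -1]
  = (5819|1103)    [QR: both ≡ 3 mod 4, sign flips]
  = (304|1103)    [5819 ≡ 304 mod 1103]
  = (19|1103)    [1103 ≡ 7 mod 8 ⇒ (2|1103)^4 = +1]
  = -(1103|19)    [QR: both ≡ 3 mod 4, sign flips]
  = -(1|19)    [1103 ≡ 1 mod 19]
  = -1    [(1|19) = 1]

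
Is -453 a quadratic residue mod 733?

Pull out -1: (-453|733) = (-1|733)·(453|733). Since 733 ≡ 1 (mod 4), (-1|733) = +1. Now have (453|733).
453 ≡ 1 (mod 4), so quadratic reciprocity gives (453|733) = (733|453). Reduce: 733 ≡ 280 (mod 453). Now have (280|453).
Factor out 2: 280 = 2^3·35. Since 453 ≡ 5 (mod 8), (2|453) = -1, and (2|453)^3 = -1. Now have -(35|453).
453 ≡ 1 (mod 4), so quadratic reciprocity gives (35|453) = (453|35). Reduce: 453 ≡ 33 (mod 35). Now have -(33|35).
33 ≡ 1 (mod 4), so quadratic reciprocity gives (33|35) = (35|33). Reduce: 35 ≡ 2 (mod 33). Now have -(2|33).
Factor out 2: 2 = 2. Since 33 ≡ 1 (mod 8), (2|33) = +1. Now have -(1|33).
(1|33) = 1. Collecting the sign factors: -1.
(-453|733) = -1, and 733 is prime, so -453 is not a quadratic residue mod 733.

no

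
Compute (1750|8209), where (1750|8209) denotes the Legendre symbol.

-1

(1750|8209)
  = (875|8209)    [8209 ≡ 1 mod 8 ⇒ (2|8209) = +1]
  = (8209|875)    [QR: 8209 ≡ 1 mod 4, sign kept]
  = (334|875)    [8209 ≡ 334 mod 875]
  = -(167|875)    [875 ≡ 3 mod 8 ⇒ (2|875) = -1]
  = (875|167)    [QR: both ≡ 3 mod 4, sign flips]
  = (40|167)    [875 ≡ 40 mod 167]
  = (5|167)    [167 ≡ 7 mod 8 ⇒ (2|167)^3 = +1]
  = (167|5)    [QR: 5 ≡ 1 mod 4, sign kept]
  = (2|5)    [167 ≡ 2 mod 5]
  = -(1|5)    [5 ≡ 5 mod 8 ⇒ (2|5) = -1]
  = -1    [(1|5) = 1]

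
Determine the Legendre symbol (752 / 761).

(752 / 761)
  = (47 / 761)    [761 ≡ 1 mod 8 ⇒ (2 / 761)^4 = +1]
  = (761 / 47)    [QR: 761 ≡ 1 mod 4, sign kept]
  = (9 / 47)    [761 ≡ 9 mod 47]
  = (47 / 9)    [QR: 9 ≡ 1 mod 4, sign kept]
  = (2 / 9)    [47 ≡ 2 mod 9]
  = (1 / 9)    [9 ≡ 1 mod 8 ⇒ (2 / 9) = +1]
  = 1    [(1 / 9) = 1]

1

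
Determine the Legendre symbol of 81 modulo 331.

1

81 ≡ 1 (mod 4), so quadratic reciprocity gives (81/331) = (331/81). Reduce: 331 ≡ 7 (mod 81). Now have (7/81).
81 ≡ 1 (mod 4), so quadratic reciprocity gives (7/81) = (81/7). Reduce: 81 ≡ 4 (mod 7). Now have (4/7).
Factor out 2: 4 = 2^2. Since 7 ≡ 7 (mod 8), (2/7) = +1, and (2/7)^2 = +1. Now have (1/7).
(1/7) = 1. Collecting the sign factors: 1.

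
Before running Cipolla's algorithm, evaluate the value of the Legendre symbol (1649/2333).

-1

1649 ≡ 1 (mod 4), so quadratic reciprocity gives (1649/2333) = (2333/1649). Reduce: 2333 ≡ 684 (mod 1649). Now have (684/1649).
Factor out 2: 684 = 2^2·171. Since 1649 ≡ 1 (mod 8), (2/1649) = +1, and (2/1649)^2 = +1. Now have (171/1649).
1649 ≡ 1 (mod 4), so quadratic reciprocity gives (171/1649) = (1649/171). Reduce: 1649 ≡ 110 (mod 171). Now have (110/171).
Factor out 2: 110 = 2·55. Since 171 ≡ 3 (mod 8), (2/171) = -1. Now have -(55/171).
Both 55 ≡ 3 and 171 ≡ 3 (mod 4), so reciprocity gives (55/171) = -(171/55). Reduce: 171 ≡ 6 (mod 55). Now have (6/55).
Factor out 2: 6 = 2·3. Since 55 ≡ 7 (mod 8), (2/55) = +1. Now have (3/55).
Both 3 ≡ 3 and 55 ≡ 3 (mod 4), so reciprocity gives (3/55) = -(55/3). Reduce: 55 ≡ 1 (mod 3). Now have -(1/3).
(1/3) = 1. Collecting the sign factors: -1.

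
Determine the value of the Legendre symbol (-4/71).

(-4/71)
  = (67/71)    [-4 ≡ 67 mod 71]
  = -(71/67)    [QR: both ≡ 3 mod 4, sign flips]
  = -(4/67)    [71 ≡ 4 mod 67]
  = -(1/67)    [67 ≡ 3 mod 8 ⇒ (2/67)^2 = +1]
  = -1    [(1/67) = 1]

-1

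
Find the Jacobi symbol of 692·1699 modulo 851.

-1

By multiplicativity, (692·1699|851) = (692|851)·(1699|851).
First factor (692|851):
(692|851)
  = (173|851)    [851 ≡ 3 mod 8 ⇒ (2|851)^2 = +1]
  = (851|173)    [QR: 173 ≡ 1 mod 4, sign kept]
  = (159|173)    [851 ≡ 159 mod 173]
  = (173|159)    [QR: 173 ≡ 1 mod 4, sign kept]
  = (14|159)    [173 ≡ 14 mod 159]
  = (7|159)    [159 ≡ 7 mod 8 ⇒ (2|159) = +1]
  = -(159|7)    [QR: both ≡ 3 mod 4, sign flips]
  = -(5|7)    [159 ≡ 5 mod 7]
  = -(7|5)    [QR: 5 ≡ 1 mod 4, sign kept]
  = -(2|5)    [7 ≡ 2 mod 5]
  = (1|5)    [5 ≡ 5 mod 8 ⇒ (2|5) = -1]
  = 1    [(1|5) = 1]
Second factor (1699|851):
(1699|851)
  = (848|851)    [1699 ≡ 848 mod 851]
  = (53|851)    [851 ≡ 3 mod 8 ⇒ (2|851)^4 = +1]
  = (851|53)    [QR: 53 ≡ 1 mod 4, sign kept]
  = (3|53)    [851 ≡ 3 mod 53]
  = (53|3)    [QR: 53 ≡ 1 mod 4, sign kept]
  = (2|3)    [53 ≡ 2 mod 3]
  = -(1|3)    [3 ≡ 3 mod 8 ⇒ (2|3) = -1]
  = -1    [(1|3) = 1]
Product: (1)·(-1) = -1.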